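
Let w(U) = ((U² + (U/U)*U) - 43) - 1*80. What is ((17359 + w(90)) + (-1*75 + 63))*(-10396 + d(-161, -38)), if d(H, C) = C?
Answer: -265169676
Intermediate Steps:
w(U) = -123 + U + U² (w(U) = ((U² + 1*U) - 43) - 80 = ((U² + U) - 43) - 80 = ((U + U²) - 43) - 80 = (-43 + U + U²) - 80 = -123 + U + U²)
((17359 + w(90)) + (-1*75 + 63))*(-10396 + d(-161, -38)) = ((17359 + (-123 + 90 + 90²)) + (-1*75 + 63))*(-10396 - 38) = ((17359 + (-123 + 90 + 8100)) + (-75 + 63))*(-10434) = ((17359 + 8067) - 12)*(-10434) = (25426 - 12)*(-10434) = 25414*(-10434) = -265169676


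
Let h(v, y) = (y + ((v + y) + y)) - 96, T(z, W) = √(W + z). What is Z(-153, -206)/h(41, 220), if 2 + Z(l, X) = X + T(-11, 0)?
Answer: -208/605 + I*√11/605 ≈ -0.3438 + 0.005482*I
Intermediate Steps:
h(v, y) = -96 + v + 3*y (h(v, y) = (y + (v + 2*y)) - 96 = (v + 3*y) - 96 = -96 + v + 3*y)
Z(l, X) = -2 + X + I*√11 (Z(l, X) = -2 + (X + √(0 - 11)) = -2 + (X + √(-11)) = -2 + (X + I*√11) = -2 + X + I*√11)
Z(-153, -206)/h(41, 220) = (-2 - 206 + I*√11)/(-96 + 41 + 3*220) = (-208 + I*√11)/(-96 + 41 + 660) = (-208 + I*√11)/605 = (-208 + I*√11)*(1/605) = -208/605 + I*√11/605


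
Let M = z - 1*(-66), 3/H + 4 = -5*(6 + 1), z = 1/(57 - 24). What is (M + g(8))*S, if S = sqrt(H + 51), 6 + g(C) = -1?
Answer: 1948*sqrt(8606)/429 ≈ 421.24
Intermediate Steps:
z = 1/33 ≈ 0.030303
g(C) = -7 (g(C) = -6 - 1 = -7)
H = -1/13 (H = 3/(-4 - 5*(6 + 1)) = 3/(-4 - 5*7) = 3/(-4 - 35) = 3/(-39) = 3*(-1/39) = -1/13 ≈ -0.076923)
M = 2179/33 (M = 1/33 - 1*(-66) = 1/33 + 66 = 2179/33 ≈ 66.030)
S = sqrt(8606)/13 (S = sqrt(-1/13 + 51) = sqrt(662/13) = sqrt(8606)/13 ≈ 7.1360)
(M + g(8))*S = (2179/33 - 7)*(sqrt(8606)/13) = 1948*(sqrt(8606)/13)/33 = 1948*sqrt(8606)/429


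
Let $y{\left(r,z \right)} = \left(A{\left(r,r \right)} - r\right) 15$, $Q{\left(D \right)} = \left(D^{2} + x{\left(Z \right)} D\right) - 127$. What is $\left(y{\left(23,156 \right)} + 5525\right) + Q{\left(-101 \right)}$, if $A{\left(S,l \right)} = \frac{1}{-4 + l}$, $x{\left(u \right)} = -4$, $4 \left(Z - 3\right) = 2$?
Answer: $\frac{297517}{19} \approx 15659.0$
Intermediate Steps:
$Z = \frac{7}{2}$ ($Z = 3 + \frac{1}{4} \cdot 2 = 3 + \frac{1}{2} = \frac{7}{2} \approx 3.5$)
$Q{\left(D \right)} = -127 + D^{2} - 4 D$ ($Q{\left(D \right)} = \left(D^{2} - 4 D\right) - 127 = -127 + D^{2} - 4 D$)
$y{\left(r,z \right)} = - 15 r + \frac{15}{-4 + r}$ ($y{\left(r,z \right)} = \left(\frac{1}{-4 + r} - r\right) 15 = - 15 r + \frac{15}{-4 + r}$)
$\left(y{\left(23,156 \right)} + 5525\right) + Q{\left(-101 \right)} = \left(\frac{15 \left(1 - 23 \left(-4 + 23\right)\right)}{-4 + 23} + 5525\right) - \left(-277 - 10201\right) = \left(\frac{15 \left(1 - 23 \cdot 19\right)}{19} + 5525\right) + \left(-127 + 10201 + 404\right) = \left(15 \cdot \frac{1}{19} \left(1 - 437\right) + 5525\right) + 10478 = \left(15 \cdot \frac{1}{19} \left(-436\right) + 5525\right) + 10478 = \left(- \frac{6540}{19} + 5525\right) + 10478 = \frac{98435}{19} + 10478 = \frac{297517}{19}$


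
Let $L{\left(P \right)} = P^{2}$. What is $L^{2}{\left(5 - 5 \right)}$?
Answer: $0$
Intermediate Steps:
$L^{2}{\left(5 - 5 \right)} = \left(\left(5 - 5\right)^{2}\right)^{2} = \left(0^{2}\right)^{2} = 0^{2} = 0$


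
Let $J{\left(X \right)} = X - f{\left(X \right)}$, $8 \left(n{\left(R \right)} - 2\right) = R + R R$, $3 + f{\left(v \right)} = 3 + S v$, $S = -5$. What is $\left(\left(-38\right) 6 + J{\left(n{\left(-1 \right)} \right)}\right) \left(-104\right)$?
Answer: $22464$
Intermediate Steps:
$f{\left(v \right)} = - 5 v$ ($f{\left(v \right)} = -3 - \left(-3 + 5 v\right) = - 5 v$)
$n{\left(R \right)} = 2 + \frac{R}{8} + \frac{R^{2}}{8}$ ($n{\left(R \right)} = 2 + \frac{R + R R}{8} = 2 + \frac{R + R^{2}}{8} = 2 + \left(\frac{R}{8} + \frac{R^{2}}{8}\right) = 2 + \frac{R}{8} + \frac{R^{2}}{8}$)
$J{\left(X \right)} = 6 X$ ($J{\left(X \right)} = X - - 5 X = X + 5 X = 6 X$)
$\left(\left(-38\right) 6 + J{\left(n{\left(-1 \right)} \right)}\right) \left(-104\right) = \left(\left(-38\right) 6 + 6 \left(2 + \frac{1}{8} \left(-1\right) + \frac{\left(-1\right)^{2}}{8}\right)\right) \left(-104\right) = \left(-228 + 6 \left(2 - \frac{1}{8} + \frac{1}{8} \cdot 1\right)\right) \left(-104\right) = \left(-228 + 6 \left(2 - \frac{1}{8} + \frac{1}{8}\right)\right) \left(-104\right) = \left(-228 + 6 \cdot 2\right) \left(-104\right) = \left(-228 + 12\right) \left(-104\right) = \left(-216\right) \left(-104\right) = 22464$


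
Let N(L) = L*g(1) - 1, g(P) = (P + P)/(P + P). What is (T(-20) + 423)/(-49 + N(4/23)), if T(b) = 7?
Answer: -4945/573 ≈ -8.6300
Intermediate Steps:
g(P) = 1 (g(P) = (2*P)/((2*P)) = (2*P)*(1/(2*P)) = 1)
N(L) = -1 + L (N(L) = L*1 - 1 = L - 1 = -1 + L)
(T(-20) + 423)/(-49 + N(4/23)) = (7 + 423)/(-49 + (-1 + 4/23)) = 430/(-49 + (-1 + 4*(1/23))) = 430/(-49 + (-1 + 4/23)) = 430/(-49 - 19/23) = 430/(-1146/23) = 430*(-23/1146) = -4945/573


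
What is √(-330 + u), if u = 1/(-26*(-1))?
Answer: I*√223054/26 ≈ 18.165*I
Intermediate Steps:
u = 1/26 ≈ 0.038462
√(-330 + u) = √(-330 + 1/26) = √(-8579/26) = I*√223054/26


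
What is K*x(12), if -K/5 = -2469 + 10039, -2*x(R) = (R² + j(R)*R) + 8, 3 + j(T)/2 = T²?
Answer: 66918800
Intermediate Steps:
j(T) = -6 + 2*T²
x(R) = -4 - R²/2 - R*(-6 + 2*R²)/2 (x(R) = -((R² + (-6 + 2*R²)*R) + 8)/2 = -((R² + R*(-6 + 2*R²)) + 8)/2 = -(8 + R² + R*(-6 + 2*R²))/2 = -4 - R²/2 - R*(-6 + 2*R²)/2)
K = -37850 (K = -5*(-2469 + 10039) = -5*7570 = -37850)
K*x(12) = -37850*(-4 - 1*12³ + 3*12 - ½*12²) = -37850*(-4 - 1*1728 + 36 - ½*144) = -37850*(-4 - 1728 + 36 - 72) = -37850*(-1768) = 66918800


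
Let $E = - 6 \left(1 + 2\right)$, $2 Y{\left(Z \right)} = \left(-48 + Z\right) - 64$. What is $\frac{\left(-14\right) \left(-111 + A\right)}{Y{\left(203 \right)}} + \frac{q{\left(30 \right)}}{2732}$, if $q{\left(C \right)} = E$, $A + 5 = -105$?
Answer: $\frac{92879}{1366} \approx 67.993$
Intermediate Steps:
$Y{\left(Z \right)} = -56 + \frac{Z}{2}$ ($Y{\left(Z \right)} = \frac{\left(-48 + Z\right) - 64}{2} = \frac{-112 + Z}{2} = -56 + \frac{Z}{2}$)
$A = -110$ ($A = -5 - 105 = -110$)
$E = -18$ ($E = \left(-6\right) 3 = -18$)
$q{\left(C \right)} = -18$
$\frac{\left(-14\right) \left(-111 + A\right)}{Y{\left(203 \right)}} + \frac{q{\left(30 \right)}}{2732} = \frac{\left(-14\right) \left(-111 - 110\right)}{-56 + \frac{1}{2} \cdot 203} - \frac{18}{2732} = \frac{\left(-14\right) \left(-221\right)}{-56 + \frac{203}{2}} - \frac{9}{1366} = \frac{3094}{\frac{91}{2}} - \frac{9}{1366} = 3094 \cdot \frac{2}{91} - \frac{9}{1366} = 68 - \frac{9}{1366} = \frac{92879}{1366}$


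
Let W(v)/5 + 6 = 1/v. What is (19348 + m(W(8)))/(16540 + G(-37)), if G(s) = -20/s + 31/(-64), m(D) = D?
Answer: 45746504/39166853 ≈ 1.1680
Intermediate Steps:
W(v) = -30 + 5/v
G(s) = -31/64 - 20/s (G(s) = -20/s + 31*(-1/64) = -20/s - 31/64 = -31/64 - 20/s)
(19348 + m(W(8)))/(16540 + G(-37)) = (19348 + (-30 + 5/8))/(16540 + (-31/64 - 20/(-37))) = (19348 + (-30 + 5*(1/8)))/(16540 + (-31/64 - 20*(-1/37))) = (19348 + (-30 + 5/8))/(16540 + (-31/64 + 20/37)) = (19348 - 235/8)/(16540 + 133/2368) = 154549/(8*(39166853/2368)) = (154549/8)*(2368/39166853) = 45746504/39166853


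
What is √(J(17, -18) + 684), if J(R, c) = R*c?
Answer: 3*√42 ≈ 19.442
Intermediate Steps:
√(J(17, -18) + 684) = √(17*(-18) + 684) = √(-306 + 684) = √378 = 3*√42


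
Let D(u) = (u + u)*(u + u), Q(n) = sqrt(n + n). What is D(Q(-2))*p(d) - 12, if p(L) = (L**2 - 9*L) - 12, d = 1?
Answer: 308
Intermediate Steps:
Q(n) = sqrt(2)*sqrt(n) (Q(n) = sqrt(2*n) = sqrt(2)*sqrt(n))
D(u) = 4*u**2 (D(u) = (2*u)*(2*u) = 4*u**2)
p(L) = -12 + L**2 - 9*L
D(Q(-2))*p(d) - 12 = (4*(sqrt(2)*sqrt(-2))**2)*(-12 + 1**2 - 9*1) - 12 = (4*(sqrt(2)*(I*sqrt(2)))**2)*(-12 + 1 - 9) - 12 = (4*(2*I)**2)*(-20) - 12 = (4*(-4))*(-20) - 12 = -16*(-20) - 12 = 320 - 12 = 308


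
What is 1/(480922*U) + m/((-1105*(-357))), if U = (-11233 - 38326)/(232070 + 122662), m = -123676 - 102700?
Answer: -207522636670718/361621568281155 ≈ -0.57387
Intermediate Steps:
m = -226376
U = -49559/354732 ≈ -0.13971
1/(480922*U) + m/((-1105*(-357))) = 1/(480922*(-49559/354732)) - 226376/((-1105*(-357))) = (1/480922)*(-354732/49559) - 226376/394485 = -177366/11917006699 - 226376*1/394485 = -177366/11917006699 - 226376/394485 = -207522636670718/361621568281155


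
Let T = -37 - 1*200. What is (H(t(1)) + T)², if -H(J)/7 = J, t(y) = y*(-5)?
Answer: 40804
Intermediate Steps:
t(y) = -5*y
H(J) = -7*J
T = -237 (T = -37 - 200 = -237)
(H(t(1)) + T)² = (-(-35) - 237)² = (-7*(-5) - 237)² = (35 - 237)² = (-202)² = 40804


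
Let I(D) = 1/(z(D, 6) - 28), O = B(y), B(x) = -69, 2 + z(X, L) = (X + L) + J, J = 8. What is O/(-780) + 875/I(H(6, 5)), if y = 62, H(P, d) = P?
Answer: -2274977/260 ≈ -8749.9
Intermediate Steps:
z(X, L) = 6 + L + X (z(X, L) = -2 + ((X + L) + 8) = -2 + ((L + X) + 8) = -2 + (8 + L + X) = 6 + L + X)
O = -69
I(D) = 1/(-16 + D) (I(D) = 1/((6 + 6 + D) - 28) = 1/((12 + D) - 28) = 1/(-16 + D))
O/(-780) + 875/I(H(6, 5)) = -69/(-780) + 875/(1/(-16 + 6)) = -69*(-1/780) + 875/(1/(-10)) = 23/260 + 875/(-⅒) = 23/260 + 875*(-10) = 23/260 - 8750 = -2274977/260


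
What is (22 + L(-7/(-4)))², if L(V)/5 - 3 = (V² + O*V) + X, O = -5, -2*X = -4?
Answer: 88209/256 ≈ 344.57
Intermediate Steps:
X = 2 (X = -½*(-4) = 2)
L(V) = 25 - 25*V + 5*V² (L(V) = 15 + 5*((V² - 5*V) + 2) = 15 + 5*(2 + V² - 5*V) = 15 + (10 - 25*V + 5*V²) = 25 - 25*V + 5*V²)
(22 + L(-7/(-4)))² = (22 + (25 - (-175)/(-4) + 5*(-7/(-4))²))² = (22 + (25 - (-175)*(-1)/4 + 5*(-7*(-¼))²))² = (22 + (25 - 25*7/4 + 5*(7/4)²))² = (22 + (25 - 175/4 + 5*(49/16)))² = (22 + (25 - 175/4 + 245/16))² = (22 - 55/16)² = (297/16)² = 88209/256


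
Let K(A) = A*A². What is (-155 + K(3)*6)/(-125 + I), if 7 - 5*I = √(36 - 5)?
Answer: -21630/381893 + 35*√31/381893 ≈ -0.056129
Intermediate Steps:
K(A) = A³
I = 7/5 - √31/5 (I = 7/5 - √(36 - 5)/5 = 7/5 - √31/5 ≈ 0.28645)
(-155 + K(3)*6)/(-125 + I) = (-155 + 3³*6)/(-125 + (7/5 - √31/5)) = (-155 + 27*6)/(-618/5 - √31/5) = (-155 + 162)/(-618/5 - √31/5) = 7/(-618/5 - √31/5)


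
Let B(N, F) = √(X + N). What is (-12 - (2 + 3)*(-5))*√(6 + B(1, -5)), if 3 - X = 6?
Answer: 13*√(6 + I*√2) ≈ 32.061 + 3.7273*I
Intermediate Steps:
X = -3 (X = 3 - 1*6 = 3 - 6 = -3)
B(N, F) = √(-3 + N)
(-12 - (2 + 3)*(-5))*√(6 + B(1, -5)) = (-12 - (2 + 3)*(-5))*√(6 + √(-3 + 1)) = (-12 - 5*(-5))*√(6 + √(-2)) = (-12 - 1*(-25))*√(6 + I*√2) = (-12 + 25)*√(6 + I*√2) = 13*√(6 + I*√2)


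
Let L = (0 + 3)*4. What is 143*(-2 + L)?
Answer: 1430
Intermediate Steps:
L = 12 (L = 3*4 = 12)
143*(-2 + L) = 143*(-2 + 12) = 143*10 = 1430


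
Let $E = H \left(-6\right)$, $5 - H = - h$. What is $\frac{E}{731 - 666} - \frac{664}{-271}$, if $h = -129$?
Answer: $\frac{244784}{17615} \approx 13.896$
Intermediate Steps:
$H = -124$ ($H = 5 - \left(-1\right) \left(-129\right) = 5 - 129 = -124$)
$E = 744$ ($E = \left(-124\right) \left(-6\right) = 744$)
$\frac{E}{731 - 666} - \frac{664}{-271} = \frac{744}{731 - 666} - \frac{664}{-271} = \frac{744}{731 - 666} - - \frac{664}{271} = \frac{744}{65} + \frac{664}{271} = \frac{244784}{17615}$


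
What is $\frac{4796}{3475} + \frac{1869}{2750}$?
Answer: $\frac{787351}{382250} \approx 2.0598$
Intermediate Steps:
$\frac{4796}{3475} + \frac{1869}{2750} = \frac{787351}{382250}$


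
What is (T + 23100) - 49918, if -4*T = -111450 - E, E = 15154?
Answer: 4833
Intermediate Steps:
T = 31651 (T = -(-111450 - 1*15154)/4 = -(-111450 - 15154)/4 = -¼*(-126604) = 31651)
(T + 23100) - 49918 = (31651 + 23100) - 49918 = 54751 - 49918 = 4833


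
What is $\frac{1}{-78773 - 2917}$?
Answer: $- \frac{1}{81690} \approx -1.2241 \cdot 10^{-5}$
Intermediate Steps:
$\frac{1}{-78773 - 2917} = \frac{1}{-81690} = - \frac{1}{81690}$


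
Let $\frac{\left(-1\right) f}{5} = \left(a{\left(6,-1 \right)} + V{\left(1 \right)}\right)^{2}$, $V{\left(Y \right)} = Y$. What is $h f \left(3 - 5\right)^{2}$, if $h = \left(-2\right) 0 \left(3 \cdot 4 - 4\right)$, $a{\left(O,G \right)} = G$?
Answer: $0$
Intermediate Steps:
$h = 0$ ($h = 0 \left(12 - 4\right) = 0 \cdot 8 = 0$)
$f = 0$ ($f = - 5 \left(-1 + 1\right)^{2} = - 5 \cdot 0^{2} = \left(-5\right) 0 = 0$)
$h f \left(3 - 5\right)^{2} = 0 \cdot 0 \left(3 - 5\right)^{2} = 0 \cdot 0 \left(-2\right)^{2} = 0 \cdot 0 \cdot 4 = 0 \cdot 0 = 0$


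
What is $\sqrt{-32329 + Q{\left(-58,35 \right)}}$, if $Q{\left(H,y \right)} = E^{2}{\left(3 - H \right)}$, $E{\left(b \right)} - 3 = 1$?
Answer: $i \sqrt{32313} \approx 179.76 i$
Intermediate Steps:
$E{\left(b \right)} = 4$ ($E{\left(b \right)} = 3 + 1 = 4$)
$Q{\left(H,y \right)} = 16$ ($Q{\left(H,y \right)} = 4^{2} = 16$)
$\sqrt{-32329 + Q{\left(-58,35 \right)}} = \sqrt{-32329 + 16} = \sqrt{-32313} = i \sqrt{32313}$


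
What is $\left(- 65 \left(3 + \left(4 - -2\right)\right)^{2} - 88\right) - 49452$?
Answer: $-54805$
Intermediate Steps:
$\left(- 65 \left(3 + \left(4 - -2\right)\right)^{2} - 88\right) - 49452 = \left(- 65 \left(3 + \left(4 + 2\right)\right)^{2} - 88\right) - 49452 = \left(- 65 \left(3 + 6\right)^{2} - 88\right) - 49452 = \left(- 65 \cdot 9^{2} - 88\right) - 49452 = \left(\left(-65\right) 81 - 88\right) - 49452 = \left(-5265 - 88\right) - 49452 = -5353 - 49452 = -54805$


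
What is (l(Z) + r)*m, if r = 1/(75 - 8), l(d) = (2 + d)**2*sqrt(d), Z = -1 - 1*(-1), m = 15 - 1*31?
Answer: -16/67 ≈ -0.23881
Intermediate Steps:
m = -16 (m = 15 - 31 = -16)
Z = 0 (Z = -1 + 1 = 0)
l(d) = sqrt(d)*(2 + d)**2
r = 1/67 ≈ 0.014925
(l(Z) + r)*m = (sqrt(0)*(2 + 0)**2 + 1/67)*(-16) = (0*2**2 + 1/67)*(-16) = (0*4 + 1/67)*(-16) = (0 + 1/67)*(-16) = (1/67)*(-16) = -16/67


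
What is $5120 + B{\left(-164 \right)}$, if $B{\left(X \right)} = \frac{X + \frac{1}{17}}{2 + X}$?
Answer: $\frac{4701089}{918} \approx 5121.0$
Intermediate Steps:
$B{\left(X \right)} = \frac{\frac{1}{17} + X}{2 + X}$ ($B{\left(X \right)} = \frac{X + \frac{1}{17}}{2 + X} = \frac{\frac{1}{17} + X}{2 + X}$)
$5120 + B{\left(-164 \right)} = 5120 + \frac{\frac{1}{17} - 164}{2 - 164} = 5120 + \frac{1}{-162} \left(- \frac{2787}{17}\right) = 5120 - - \frac{929}{918} = 5120 + \frac{929}{918} = \frac{4701089}{918}$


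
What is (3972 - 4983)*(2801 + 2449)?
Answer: -5307750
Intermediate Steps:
(3972 - 4983)*(2801 + 2449) = -1011*5250 = -5307750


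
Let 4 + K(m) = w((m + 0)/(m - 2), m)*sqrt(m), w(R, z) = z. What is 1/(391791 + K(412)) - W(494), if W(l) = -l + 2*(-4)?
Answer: 77020414049969/153427118841 - 824*sqrt(103)/153427118841 ≈ 502.00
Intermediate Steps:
K(m) = -4 + m**(3/2) (K(m) = -4 + m*sqrt(m) = -4 + m**(3/2))
W(l) = -8 - l (W(l) = -l - 8 = -8 - l)
1/(391791 + K(412)) - W(494) = 1/(391791 + (-4 + 412**(3/2))) - (-8 - 1*494) = 1/(391791 + (-4 + 824*sqrt(103))) - (-8 - 494) = 1/(391787 + 824*sqrt(103)) - 1*(-502) = 1/(391787 + 824*sqrt(103)) + 502 = 502 + 1/(391787 + 824*sqrt(103))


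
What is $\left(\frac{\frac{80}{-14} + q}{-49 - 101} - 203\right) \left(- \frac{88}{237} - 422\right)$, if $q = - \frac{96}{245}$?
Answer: $\frac{373318096454}{4354875} \approx 85724.0$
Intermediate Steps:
$q = - \frac{96}{245}$ ($q = \left(-96\right) \frac{1}{245} = - \frac{96}{245} \approx -0.39184$)
$\left(\frac{\frac{80}{-14} + q}{-49 - 101} - 203\right) \left(- \frac{88}{237} - 422\right) = \left(\frac{\frac{80}{-14} - \frac{96}{245}}{-49 - 101} - 203\right) \left(- \frac{88}{237} - 422\right) = \left(\frac{80 \left(- \frac{1}{14}\right) - \frac{96}{245}}{-150} - 203\right) \left(\left(-88\right) \frac{1}{237} - 422\right) = \left(\left(- \frac{40}{7} - \frac{96}{245}\right) \left(- \frac{1}{150}\right) - 203\right) \left(- \frac{88}{237} - 422\right) = \left(\left(- \frac{1496}{245}\right) \left(- \frac{1}{150}\right) - 203\right) \left(- \frac{100102}{237}\right) = \left(\frac{748}{18375} - 203\right) \left(- \frac{100102}{237}\right) = \left(- \frac{3729377}{18375}\right) \left(- \frac{100102}{237}\right) = \frac{373318096454}{4354875}$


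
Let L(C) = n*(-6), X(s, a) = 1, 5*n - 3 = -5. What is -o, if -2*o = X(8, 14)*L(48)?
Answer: 6/5 ≈ 1.2000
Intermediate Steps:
n = -2/5 (n = 3/5 + (1/5)*(-5) = 3/5 - 1 = -2/5 ≈ -0.40000)
L(C) = 12/5 (L(C) = -2/5*(-6) = 12/5)
o = -6/5 (o = -12/(2*5) = -1/2*12/5 = -6/5 ≈ -1.2000)
-o = -1*(-6/5) = 6/5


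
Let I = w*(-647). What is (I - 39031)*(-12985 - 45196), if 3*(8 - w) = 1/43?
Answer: 331751320136/129 ≈ 2.5717e+9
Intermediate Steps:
w = 1031/129 (w = 8 - 1/3/43 = 8 - 1/3*1/43 = 8 - 1/129 = 1031/129 ≈ 7.9922)
I = -667057/129 (I = (1031/129)*(-647) = -667057/129 ≈ -5171.0)
(I - 39031)*(-12985 - 45196) = (-667057/129 - 39031)*(-12985 - 45196) = -5702056/129*(-58181) = 331751320136/129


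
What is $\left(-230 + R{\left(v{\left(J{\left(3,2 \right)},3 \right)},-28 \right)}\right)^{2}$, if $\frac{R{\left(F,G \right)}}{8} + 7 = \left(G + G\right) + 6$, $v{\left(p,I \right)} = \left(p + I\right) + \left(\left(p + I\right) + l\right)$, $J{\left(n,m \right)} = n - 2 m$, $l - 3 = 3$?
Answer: $470596$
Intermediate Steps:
$l = 6$ ($l = 3 + 3 = 6$)
$v{\left(p,I \right)} = 6 + 2 I + 2 p$ ($v{\left(p,I \right)} = \left(p + I\right) + \left(\left(p + I\right) + 6\right) = \left(I + p\right) + \left(\left(I + p\right) + 6\right) = \left(I + p\right) + \left(6 + I + p\right) = 6 + 2 I + 2 p$)
$R{\left(F,G \right)} = -8 + 16 G$ ($R{\left(F,G \right)} = -56 + 8 \left(\left(G + G\right) + 6\right) = -56 + 8 \left(2 G + 6\right) = -56 + 8 \left(6 + 2 G\right) = -56 + \left(48 + 16 G\right) = -8 + 16 G$)
$\left(-230 + R{\left(v{\left(J{\left(3,2 \right)},3 \right)},-28 \right)}\right)^{2} = \left(-230 + \left(-8 + 16 \left(-28\right)\right)\right)^{2} = \left(-230 - 456\right)^{2} = \left(-686\right)^{2} = 470596$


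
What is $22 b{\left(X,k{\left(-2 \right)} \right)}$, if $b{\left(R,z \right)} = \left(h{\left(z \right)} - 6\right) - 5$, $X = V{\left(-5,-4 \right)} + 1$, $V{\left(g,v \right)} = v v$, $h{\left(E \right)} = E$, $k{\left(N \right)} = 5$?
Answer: $-132$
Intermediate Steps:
$V{\left(g,v \right)} = v^{2}$
$X = 17$ ($X = \left(-4\right)^{2} + 1 = 16 + 1 = 17$)
$b{\left(R,z \right)} = -11 + z$ ($b{\left(R,z \right)} = \left(z - 6\right) - 5 = \left(-6 + z\right) - 5 = -11 + z$)
$22 b{\left(X,k{\left(-2 \right)} \right)} = 22 \left(-11 + 5\right) = 22 \left(-6\right) = -132$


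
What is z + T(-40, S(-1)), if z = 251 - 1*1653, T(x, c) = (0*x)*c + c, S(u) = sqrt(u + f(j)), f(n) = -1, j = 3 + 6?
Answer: -1402 + I*sqrt(2) ≈ -1402.0 + 1.4142*I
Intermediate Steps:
j = 9
S(u) = sqrt(-1 + u) (S(u) = sqrt(u - 1) = sqrt(-1 + u))
T(x, c) = c (T(x, c) = 0*c + c = 0 + c = c)
z = -1402 (z = 251 - 1653 = -1402)
z + T(-40, S(-1)) = -1402 + sqrt(-1 - 1) = -1402 + sqrt(-2) = -1402 + I*sqrt(2)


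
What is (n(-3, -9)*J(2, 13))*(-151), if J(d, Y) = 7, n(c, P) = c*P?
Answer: -28539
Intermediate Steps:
n(c, P) = P*c
(n(-3, -9)*J(2, 13))*(-151) = (-9*(-3)*7)*(-151) = (27*7)*(-151) = 189*(-151) = -28539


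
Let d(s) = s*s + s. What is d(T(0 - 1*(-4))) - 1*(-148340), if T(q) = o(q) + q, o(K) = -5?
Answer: 148340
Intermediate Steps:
T(q) = -5 + q
d(s) = s + s² (d(s) = s² + s = s + s²)
d(T(0 - 1*(-4))) - 1*(-148340) = (-5 + (0 - 1*(-4)))*(1 + (-5 + (0 - 1*(-4)))) - 1*(-148340) = (-5 + (0 + 4))*(1 + (-5 + (0 + 4))) + 148340 = (-5 + 4)*(1 + (-5 + 4)) + 148340 = -(1 - 1) + 148340 = -1*0 + 148340 = 0 + 148340 = 148340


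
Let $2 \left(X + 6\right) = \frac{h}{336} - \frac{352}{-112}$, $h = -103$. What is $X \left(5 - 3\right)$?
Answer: $- \frac{3079}{336} \approx -9.1637$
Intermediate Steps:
$X = - \frac{3079}{672}$ ($X = -6 + \frac{- \frac{103}{336} - \frac{352}{-112}}{2} = -6 + \frac{\left(-103\right) \frac{1}{336} - - \frac{22}{7}}{2} = -6 + \frac{- \frac{103}{336} + \frac{22}{7}}{2} = -6 + \frac{1}{2} \cdot \frac{953}{336} = -6 + \frac{953}{672} = - \frac{3079}{672} \approx -4.5818$)
$X \left(5 - 3\right) = - \frac{3079 \left(5 - 3\right)}{672} = \left(- \frac{3079}{672}\right) 2 = - \frac{3079}{336}$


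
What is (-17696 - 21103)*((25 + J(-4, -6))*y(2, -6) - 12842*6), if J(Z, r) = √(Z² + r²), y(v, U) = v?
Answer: 2987600598 - 155196*√13 ≈ 2.9870e+9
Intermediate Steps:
(-17696 - 21103)*((25 + J(-4, -6))*y(2, -6) - 12842*6) = (-17696 - 21103)*((25 + √((-4)² + (-6)²))*2 - 12842*6) = -38799*((25 + √(16 + 36))*2 - 77052) = -38799*((25 + √52)*2 - 77052) = -38799*((25 + 2*√13)*2 - 77052) = -38799*((50 + 4*√13) - 77052) = -38799*(-77002 + 4*√13) = 2987600598 - 155196*√13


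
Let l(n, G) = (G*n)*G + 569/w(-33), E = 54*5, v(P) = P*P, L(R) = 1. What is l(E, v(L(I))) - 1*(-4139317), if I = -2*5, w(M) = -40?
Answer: 165582911/40 ≈ 4.1396e+6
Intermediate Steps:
I = -10
v(P) = P²
E = 270
l(n, G) = -569/40 + n*G² (l(n, G) = (G*n)*G + 569/(-40) = n*G² + 569*(-1/40) = n*G² - 569/40 = -569/40 + n*G²)
l(E, v(L(I))) - 1*(-4139317) = (-569/40 + 270*(1²)²) - 1*(-4139317) = (-569/40 + 270*1²) + 4139317 = (-569/40 + 270*1) + 4139317 = (-569/40 + 270) + 4139317 = 10231/40 + 4139317 = 165582911/40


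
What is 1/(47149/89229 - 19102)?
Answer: -89229/1704405209 ≈ -5.2352e-5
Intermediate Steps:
1/(47149/89229 - 19102) = 1/(-1704405209/89229) = -89229/1704405209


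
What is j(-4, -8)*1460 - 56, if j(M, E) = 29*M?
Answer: -169416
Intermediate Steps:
j(-4, -8)*1460 - 56 = (29*(-4))*1460 - 56 = -116*1460 - 56 = -169360 - 56 = -169416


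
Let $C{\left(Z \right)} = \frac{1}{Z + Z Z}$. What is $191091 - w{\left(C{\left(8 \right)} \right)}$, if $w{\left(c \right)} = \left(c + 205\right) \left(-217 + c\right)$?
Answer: $\frac{1221226847}{5184} \approx 2.3558 \cdot 10^{5}$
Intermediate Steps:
$C{\left(Z \right)} = \frac{1}{Z + Z^{2}}$
$w{\left(c \right)} = \left(-217 + c\right) \left(205 + c\right)$ ($w{\left(c \right)} = \left(205 + c\right) \left(-217 + c\right) = \left(-217 + c\right) \left(205 + c\right)$)
$191091 - w{\left(C{\left(8 \right)} \right)} = 191091 - \left(-44485 + \left(\frac{1}{8 \left(1 + 8\right)}\right)^{2} - 12 \frac{1}{8 \left(1 + 8\right)}\right) = 191091 - \left(-44485 + \left(\frac{1}{8 \cdot 9}\right)^{2} - 12 \frac{1}{8 \cdot 9}\right) = 191091 - \left(-44485 + \left(\frac{1}{8} \cdot \frac{1}{9}\right)^{2} - 12 \cdot \frac{1}{8} \cdot \frac{1}{9}\right) = 191091 - \left(-44485 + \left(\frac{1}{72}\right)^{2} - \frac{1}{6}\right) = 191091 - \left(-44485 + \frac{1}{5184} - \frac{1}{6}\right) = 191091 - - \frac{230611103}{5184} = 191091 + \frac{230611103}{5184} = \frac{1221226847}{5184}$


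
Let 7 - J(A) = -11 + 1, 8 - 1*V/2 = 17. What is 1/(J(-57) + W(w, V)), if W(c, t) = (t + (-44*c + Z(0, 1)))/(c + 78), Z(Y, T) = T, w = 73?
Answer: -151/662 ≈ -0.22810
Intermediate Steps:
V = -18 (V = 16 - 2*17 = 16 - 34 = -18)
W(c, t) = (1 + t - 44*c)/(78 + c) (W(c, t) = (t + (-44*c + 1))/(c + 78) = (t + (1 - 44*c))/(78 + c) = (1 + t - 44*c)/(78 + c))
J(A) = 17 (J(A) = 7 - (-11 + 1) = 7 - 1*(-10) = 7 + 10 = 17)
1/(J(-57) + W(w, V)) = 1/(17 + (1 - 18 - 44*73)/(78 + 73)) = 1/(17 + (1 - 18 - 3212)/151) = 1/(17 + (1/151)*(-3229)) = 1/(17 - 3229/151) = 1/(-662/151) = -151/662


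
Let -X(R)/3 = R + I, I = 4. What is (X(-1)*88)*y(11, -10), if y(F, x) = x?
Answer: 7920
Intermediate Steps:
X(R) = -12 - 3*R (X(R) = -3*(R + 4) = -3*(4 + R) = -12 - 3*R)
(X(-1)*88)*y(11, -10) = ((-12 - 3*(-1))*88)*(-10) = ((-12 + 3)*88)*(-10) = -9*88*(-10) = -792*(-10) = 7920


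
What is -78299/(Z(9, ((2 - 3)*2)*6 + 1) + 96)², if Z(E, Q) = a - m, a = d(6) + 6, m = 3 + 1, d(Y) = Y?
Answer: -6023/832 ≈ -7.2392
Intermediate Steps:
m = 4
a = 12 (a = 6 + 6 = 12)
Z(E, Q) = 8 (Z(E, Q) = 12 - 1*4 = 12 - 4 = 8)
-78299/(Z(9, ((2 - 3)*2)*6 + 1) + 96)² = -78299/(8 + 96)² = -78299/(104²) = -78299/10816 = -78299*1/10816 = -6023/832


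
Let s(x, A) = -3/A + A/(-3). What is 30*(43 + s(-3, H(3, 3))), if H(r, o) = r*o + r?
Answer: 2325/2 ≈ 1162.5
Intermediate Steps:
H(r, o) = r + o*r (H(r, o) = o*r + r = r + o*r)
s(x, A) = -3/A - A/3 (s(x, A) = -3/A + A*(-⅓) = -3/A - A/3)
30*(43 + s(-3, H(3, 3))) = 30*(43 + (-3*1/(3*(1 + 3)) - (1 + 3))) = 30*(43 + (-3/(3*4) - 4)) = 30*(43 + (-3/12 - ⅓*12)) = 30*(43 + (-3*1/12 - 4)) = 30*(43 + (-¼ - 4)) = 30*(43 - 17/4) = 30*(155/4) = 2325/2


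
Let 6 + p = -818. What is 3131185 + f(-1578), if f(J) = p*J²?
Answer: -2048698031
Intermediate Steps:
p = -824 (p = -6 - 818 = -824)
f(J) = -824*J²
3131185 + f(-1578) = 3131185 - 824*(-1578)² = 3131185 - 824*2490084 = 3131185 - 2051829216 = -2048698031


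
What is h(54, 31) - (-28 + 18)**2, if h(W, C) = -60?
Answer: -160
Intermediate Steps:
h(54, 31) - (-28 + 18)**2 = -60 - (-28 + 18)**2 = -60 - 1*(-10)**2 = -60 - 1*100 = -60 - 100 = -160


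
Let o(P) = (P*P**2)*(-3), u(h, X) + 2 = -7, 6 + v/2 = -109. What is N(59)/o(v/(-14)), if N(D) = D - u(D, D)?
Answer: -23324/4562625 ≈ -0.0051120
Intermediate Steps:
v = -230 (v = -12 + 2*(-109) = -12 - 218 = -230)
u(h, X) = -9 (u(h, X) = -2 - 7 = -9)
N(D) = 9 + D (N(D) = D - 1*(-9) = D + 9 = 9 + D)
o(P) = -3*P**3 (o(P) = P**3*(-3) = -3*P**3)
N(59)/o(v/(-14)) = (9 + 59)/((-3*(-230/(-14))**3)) = 68/((-3*(-230*(-1/14))**3)) = 68/((-3*(115/7)**3)) = 68/((-3*1520875/343)) = 68/(-4562625/343) = 68*(-343/4562625) = -23324/4562625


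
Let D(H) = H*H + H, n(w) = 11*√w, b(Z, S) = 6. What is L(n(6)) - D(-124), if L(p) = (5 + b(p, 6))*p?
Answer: -15252 + 121*√6 ≈ -14956.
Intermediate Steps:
D(H) = H + H² (D(H) = H² + H = H + H²)
L(p) = 11*p (L(p) = (5 + 6)*p = 11*p)
L(n(6)) - D(-124) = 11*(11*√6) - (-124)*(1 - 124) = 121*√6 - (-124)*(-123) = 121*√6 - 1*15252 = 121*√6 - 15252 = -15252 + 121*√6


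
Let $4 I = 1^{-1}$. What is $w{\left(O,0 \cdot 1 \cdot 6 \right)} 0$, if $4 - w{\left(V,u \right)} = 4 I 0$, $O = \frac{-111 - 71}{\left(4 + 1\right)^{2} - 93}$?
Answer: $0$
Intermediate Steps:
$O = \frac{91}{34}$ ($O = - \frac{182}{5^{2} - 93} = - \frac{182}{25 - 93} = - \frac{182}{-68} = \left(-182\right) \left(- \frac{1}{68}\right) = \frac{91}{34} \approx 2.6765$)
$I = \frac{1}{4}$ ($I = \frac{1}{4 \cdot 1} = \frac{1}{4} \cdot 1 = \frac{1}{4} \approx 0.25$)
$w{\left(V,u \right)} = 4$ ($w{\left(V,u \right)} = 4 - 4 \cdot \frac{1}{4} \cdot 0 = 4 - 1 \cdot 0 = 4 - 0 = 4 + 0 = 4$)
$w{\left(O,0 \cdot 1 \cdot 6 \right)} 0 = 4 \cdot 0 = 0$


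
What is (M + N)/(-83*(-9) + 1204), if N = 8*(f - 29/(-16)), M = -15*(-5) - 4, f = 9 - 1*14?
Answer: 91/3902 ≈ 0.023321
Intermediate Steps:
f = -5 (f = 9 - 14 = -5)
M = 71 (M = 75 - 4 = 71)
N = -51/2 (N = 8*(-5 - 29/(-16)) = 8*(-5 - 29*(-1/16)) = 8*(-5 + 29/16) = 8*(-51/16) = -51/2 ≈ -25.500)
(M + N)/(-83*(-9) + 1204) = (71 - 51/2)/(-83*(-9) + 1204) = 91/(2*(747 + 1204)) = (91/2)/1951 = (91/2)*(1/1951) = 91/3902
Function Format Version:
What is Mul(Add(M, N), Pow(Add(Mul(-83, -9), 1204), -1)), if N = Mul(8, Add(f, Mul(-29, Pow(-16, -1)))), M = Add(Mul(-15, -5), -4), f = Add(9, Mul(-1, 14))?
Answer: Rational(91, 3902) ≈ 0.023321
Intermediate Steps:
f = -5 (f = Add(9, -14) = -5)
M = 71 (M = Add(75, -4) = 71)
N = Rational(-51, 2) (N = Mul(8, Add(-5, Mul(-29, Pow(-16, -1)))) = Mul(8, Add(-5, Mul(-29, Rational(-1, 16)))) = Mul(8, Add(-5, Rational(29, 16))) = Mul(8, Rational(-51, 16)) = Rational(-51, 2) ≈ -25.500)
Mul(Add(M, N), Pow(Add(Mul(-83, -9), 1204), -1)) = Mul(Add(71, Rational(-51, 2)), Pow(Add(Mul(-83, -9), 1204), -1)) = Mul(Rational(91, 2), Pow(Add(747, 1204), -1)) = Mul(Rational(91, 2), Pow(1951, -1)) = Mul(Rational(91, 2), Rational(1, 1951)) = Rational(91, 3902)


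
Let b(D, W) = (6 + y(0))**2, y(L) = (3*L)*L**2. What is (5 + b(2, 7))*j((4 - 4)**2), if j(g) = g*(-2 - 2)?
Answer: 0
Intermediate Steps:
y(L) = 3*L**3
j(g) = -4*g (j(g) = g*(-4) = -4*g)
b(D, W) = 36 (b(D, W) = (6 + 3*0**3)**2 = (6 + 3*0)**2 = (6 + 0)**2 = 6**2 = 36)
(5 + b(2, 7))*j((4 - 4)**2) = (5 + 36)*(-4*(4 - 4)**2) = 41*(-4*0**2) = 41*(-4*0) = 41*0 = 0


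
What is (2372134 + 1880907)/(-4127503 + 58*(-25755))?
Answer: -4253041/5621293 ≈ -0.75659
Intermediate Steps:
(2372134 + 1880907)/(-4127503 + 58*(-25755)) = 4253041/(-4127503 - 1493790) = 4253041/(-5621293) = 4253041*(-1/5621293) = -4253041/5621293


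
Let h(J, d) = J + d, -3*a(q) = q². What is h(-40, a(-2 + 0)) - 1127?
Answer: -3505/3 ≈ -1168.3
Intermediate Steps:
a(q) = -q²/3
h(-40, a(-2 + 0)) - 1127 = (-40 - (-2 + 0)²/3) - 1127 = (-40 - ⅓*(-2)²) - 1127 = (-40 - ⅓*4) - 1127 = (-40 - 4/3) - 1127 = -124/3 - 1127 = -3505/3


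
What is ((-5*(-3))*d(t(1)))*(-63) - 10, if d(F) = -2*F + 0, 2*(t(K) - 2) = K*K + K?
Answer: 5660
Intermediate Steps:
t(K) = 2 + K/2 + K²/2 (t(K) = 2 + (K*K + K)/2 = 2 + (K² + K)/2 = 2 + (K + K²)/2 = 2 + (K/2 + K²/2) = 2 + K/2 + K²/2)
d(F) = -2*F
((-5*(-3))*d(t(1)))*(-63) - 10 = ((-5*(-3))*(-2*(2 + (½)*1 + (½)*1²)))*(-63) - 10 = (15*(-2*(2 + ½ + (½)*1)))*(-63) - 10 = (15*(-2*(2 + ½ + ½)))*(-63) - 10 = (15*(-2*3))*(-63) - 10 = (15*(-6))*(-63) - 10 = -90*(-63) - 10 = 5670 - 10 = 5660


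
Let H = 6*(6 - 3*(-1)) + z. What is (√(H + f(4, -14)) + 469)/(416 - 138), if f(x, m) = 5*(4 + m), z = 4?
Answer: 469/278 + √2/139 ≈ 1.6972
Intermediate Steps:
f(x, m) = 20 + 5*m
H = 58 (H = 6*(6 - 3*(-1)) + 4 = 6*(6 + 3) + 4 = 6*9 + 4 = 54 + 4 = 58)
(√(H + f(4, -14)) + 469)/(416 - 138) = (√(58 + (20 + 5*(-14))) + 469)/(416 - 138) = (√(58 + (20 - 70)) + 469)/278 = (√(58 - 50) + 469)*(1/278) = (√8 + 469)*(1/278) = (2*√2 + 469)*(1/278) = (469 + 2*√2)*(1/278) = 469/278 + √2/139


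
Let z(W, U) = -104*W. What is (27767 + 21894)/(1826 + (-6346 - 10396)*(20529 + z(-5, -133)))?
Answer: -49661/352400532 ≈ -0.00014092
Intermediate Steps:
(27767 + 21894)/(1826 + (-6346 - 10396)*(20529 + z(-5, -133))) = (27767 + 21894)/(1826 + (-6346 - 10396)*(20529 - 104*(-5))) = 49661/(1826 - 16742*(20529 + 520)) = 49661/(1826 - 16742*21049) = 49661/(1826 - 352402358) = 49661/(-352400532) = 49661*(-1/352400532) = -49661/352400532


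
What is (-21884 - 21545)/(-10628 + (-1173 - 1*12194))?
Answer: 43429/23995 ≈ 1.8099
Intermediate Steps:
(-21884 - 21545)/(-10628 + (-1173 - 1*12194)) = -43429/(-10628 + (-1173 - 12194)) = -43429/(-10628 - 13367) = -43429/(-23995) = -43429*(-1/23995) = 43429/23995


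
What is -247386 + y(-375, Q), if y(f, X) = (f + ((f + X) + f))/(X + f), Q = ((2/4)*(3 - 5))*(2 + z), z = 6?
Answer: -94747705/383 ≈ -2.4738e+5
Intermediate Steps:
Q = -8 (Q = ((2/4)*(3 - 5))*(2 + 6) = ((2*(¼))*(-2))*8 = ((½)*(-2))*8 = -1*8 = -8)
y(f, X) = (X + 3*f)/(X + f) (y(f, X) = (f + ((X + f) + f))/(X + f) = (f + (X + 2*f))/(X + f) = (X + 3*f)/(X + f))
-247386 + y(-375, Q) = -247386 + (-8 + 3*(-375))/(-8 - 375) = -247386 + (-8 - 1125)/(-383) = -247386 - 1/383*(-1133) = -247386 + 1133/383 = -94747705/383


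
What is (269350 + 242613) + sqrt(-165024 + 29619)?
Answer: 511963 + 3*I*sqrt(15045) ≈ 5.1196e+5 + 367.97*I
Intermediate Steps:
(269350 + 242613) + sqrt(-165024 + 29619) = 511963 + sqrt(-135405) = 511963 + 3*I*sqrt(15045)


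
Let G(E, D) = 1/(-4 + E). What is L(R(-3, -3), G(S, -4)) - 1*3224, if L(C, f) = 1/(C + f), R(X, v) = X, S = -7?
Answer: -109627/34 ≈ -3224.3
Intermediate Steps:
L(R(-3, -3), G(S, -4)) - 1*3224 = 1/(-3 + 1/(-4 - 7)) - 1*3224 = 1/(-3 + 1/(-11)) - 3224 = 1/(-3 - 1/11) - 3224 = 1/(-34/11) - 3224 = -11/34 - 3224 = -109627/34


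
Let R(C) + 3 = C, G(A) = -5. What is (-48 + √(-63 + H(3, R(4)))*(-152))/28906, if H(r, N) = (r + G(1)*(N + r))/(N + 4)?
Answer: -24/14453 - 152*I*√415/72265 ≈ -0.0016606 - 0.042849*I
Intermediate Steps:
R(C) = -3 + C
H(r, N) = (-5*N - 4*r)/(4 + N) (H(r, N) = (r - 5*(N + r))/(N + 4) = (r + (-5*N - 5*r))/(4 + N) = (-5*N - 4*r)/(4 + N))
(-48 + √(-63 + H(3, R(4)))*(-152))/28906 = (-48 + √(-63 + (-5*(-3 + 4) - 4*3)/(4 + (-3 + 4)))*(-152))/28906 = (-48 + √(-63 + (-5*1 - 12)/(4 + 1))*(-152))*(1/28906) = (-48 + √(-63 + (-5 - 12)/5)*(-152))*(1/28906) = (-48 + √(-63 + (⅕)*(-17))*(-152))*(1/28906) = (-48 + √(-63 - 17/5)*(-152))*(1/28906) = (-48 + √(-332/5)*(-152))*(1/28906) = (-48 + (2*I*√415/5)*(-152))*(1/28906) = (-48 - 304*I*√415/5)*(1/28906) = -24/14453 - 152*I*√415/72265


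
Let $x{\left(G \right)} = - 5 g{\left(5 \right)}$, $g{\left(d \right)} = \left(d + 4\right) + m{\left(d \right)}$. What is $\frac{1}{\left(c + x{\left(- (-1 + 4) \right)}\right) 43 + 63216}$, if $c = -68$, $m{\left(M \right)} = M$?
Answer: $\frac{1}{57282} \approx 1.7457 \cdot 10^{-5}$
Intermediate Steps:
$g{\left(d \right)} = 4 + 2 d$ ($g{\left(d \right)} = \left(d + 4\right) + d = \left(4 + d\right) + d = 4 + 2 d$)
$x{\left(G \right)} = -70$ ($x{\left(G \right)} = - 5 \left(4 + 2 \cdot 5\right) = - 5 \left(4 + 10\right) = \left(-5\right) 14 = -70$)
$\frac{1}{\left(c + x{\left(- (-1 + 4) \right)}\right) 43 + 63216} = \frac{1}{\left(-68 - 70\right) 43 + 63216} = \frac{1}{\left(-138\right) 43 + 63216} = \frac{1}{-5934 + 63216} = \frac{1}{57282}$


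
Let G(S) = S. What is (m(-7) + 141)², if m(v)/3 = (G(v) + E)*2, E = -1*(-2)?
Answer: 12321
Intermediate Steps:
E = 2
m(v) = 12 + 6*v (m(v) = 3*((v + 2)*2) = 3*((2 + v)*2) = 3*(4 + 2*v) = 12 + 6*v)
(m(-7) + 141)² = ((12 + 6*(-7)) + 141)² = ((12 - 42) + 141)² = (-30 + 141)² = 111² = 12321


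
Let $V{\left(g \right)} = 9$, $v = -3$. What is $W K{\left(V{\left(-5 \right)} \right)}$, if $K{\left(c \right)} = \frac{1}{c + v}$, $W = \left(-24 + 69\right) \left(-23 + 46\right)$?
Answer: $\frac{345}{2} \approx 172.5$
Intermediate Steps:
$W = 1035$ ($W = 45 \cdot 23 = 1035$)
$K{\left(c \right)} = \frac{1}{-3 + c}$ ($K{\left(c \right)} = \frac{1}{c - 3} = \frac{1}{-3 + c}$)
$W K{\left(V{\left(-5 \right)} \right)} = \frac{1035}{-3 + 9} = \frac{1035}{6} = 1035 \cdot \frac{1}{6} = \frac{345}{2}$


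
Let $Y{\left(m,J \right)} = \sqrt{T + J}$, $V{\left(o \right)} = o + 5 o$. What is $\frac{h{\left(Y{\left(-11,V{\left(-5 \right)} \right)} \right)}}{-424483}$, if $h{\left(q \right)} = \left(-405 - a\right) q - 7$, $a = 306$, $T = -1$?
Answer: $\frac{7}{424483} + \frac{711 i \sqrt{31}}{424483} \approx 1.6491 \cdot 10^{-5} + 0.0093259 i$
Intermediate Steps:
$V{\left(o \right)} = 6 o$
$Y{\left(m,J \right)} = \sqrt{-1 + J}$
$h{\left(q \right)} = -7 - 711 q$ ($h{\left(q \right)} = \left(-405 - 306\right) q - 7 = - 711 q - 7 = -7 - 711 q$)
$\frac{h{\left(Y{\left(-11,V{\left(-5 \right)} \right)} \right)}}{-424483} = \frac{-7 - 711 \sqrt{-1 + 6 \left(-5\right)}}{-424483} = \left(-7 - 711 \sqrt{-1 - 30}\right) \left(- \frac{1}{424483}\right) = \left(-7 - 711 \sqrt{-31}\right) \left(- \frac{1}{424483}\right) = \left(-7 - 711 i \sqrt{31}\right) \left(- \frac{1}{424483}\right) = \frac{7}{424483} + \frac{711 i \sqrt{31}}{424483}$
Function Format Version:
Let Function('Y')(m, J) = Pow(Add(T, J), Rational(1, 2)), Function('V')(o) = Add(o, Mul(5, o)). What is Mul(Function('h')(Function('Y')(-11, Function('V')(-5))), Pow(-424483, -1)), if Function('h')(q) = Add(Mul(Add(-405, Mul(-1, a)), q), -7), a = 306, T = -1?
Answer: Add(Rational(7, 424483), Mul(Rational(711, 424483), I, Pow(31, Rational(1, 2)))) ≈ Add(1.6491e-5, Mul(0.0093259, I))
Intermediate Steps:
Function('V')(o) = Mul(6, o)
Function('Y')(m, J) = Pow(Add(-1, J), Rational(1, 2))
Function('h')(q) = Add(-7, Mul(-711, q)) (Function('h')(q) = Add(Mul(Add(-405, Mul(-1, 306)), q), -7) = Add(Mul(Add(-405, -306), q), -7) = Add(Mul(-711, q), -7) = Add(-7, Mul(-711, q)))
Mul(Function('h')(Function('Y')(-11, Function('V')(-5))), Pow(-424483, -1)) = Mul(Add(-7, Mul(-711, Pow(Add(-1, Mul(6, -5)), Rational(1, 2)))), Pow(-424483, -1)) = Mul(Add(-7, Mul(-711, Pow(Add(-1, -30), Rational(1, 2)))), Rational(-1, 424483)) = Mul(Add(-7, Mul(-711, Pow(-31, Rational(1, 2)))), Rational(-1, 424483)) = Mul(Add(-7, Mul(-711, Mul(I, Pow(31, Rational(1, 2))))), Rational(-1, 424483)) = Mul(Add(-7, Mul(-711, I, Pow(31, Rational(1, 2)))), Rational(-1, 424483)) = Add(Rational(7, 424483), Mul(Rational(711, 424483), I, Pow(31, Rational(1, 2))))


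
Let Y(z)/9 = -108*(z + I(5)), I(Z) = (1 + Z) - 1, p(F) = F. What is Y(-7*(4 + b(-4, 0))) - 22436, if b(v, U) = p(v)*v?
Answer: 108784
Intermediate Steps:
I(Z) = Z
b(v, U) = v² (b(v, U) = v*v = v²)
Y(z) = -4860 - 972*z (Y(z) = 9*(-108*(z + 5)) = 9*(-108*(5 + z)) = 9*(-540 - 108*z) = -4860 - 972*z)
Y(-7*(4 + b(-4, 0))) - 22436 = (-4860 - (-6804)*(4 + (-4)²)) - 22436 = (-4860 - (-6804)*(4 + 16)) - 22436 = (-4860 - (-6804)*20) - 22436 = (-4860 - 972*(-140)) - 22436 = (-4860 + 136080) - 22436 = 131220 - 22436 = 108784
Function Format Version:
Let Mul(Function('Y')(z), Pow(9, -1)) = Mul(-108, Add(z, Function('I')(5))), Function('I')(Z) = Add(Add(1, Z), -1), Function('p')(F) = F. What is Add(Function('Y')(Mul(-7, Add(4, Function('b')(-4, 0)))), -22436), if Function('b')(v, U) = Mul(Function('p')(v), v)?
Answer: 108784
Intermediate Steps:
Function('I')(Z) = Z
Function('b')(v, U) = Pow(v, 2) (Function('b')(v, U) = Mul(v, v) = Pow(v, 2))
Function('Y')(z) = Add(-4860, Mul(-972, z)) (Function('Y')(z) = Mul(9, Mul(-108, Add(z, 5))) = Mul(9, Mul(-108, Add(5, z))) = Mul(9, Add(-540, Mul(-108, z))) = Add(-4860, Mul(-972, z)))
Add(Function('Y')(Mul(-7, Add(4, Function('b')(-4, 0)))), -22436) = Add(Add(-4860, Mul(-972, Mul(-7, Add(4, Pow(-4, 2))))), -22436) = Add(Add(-4860, Mul(-972, Mul(-7, Add(4, 16)))), -22436) = Add(Add(-4860, Mul(-972, Mul(-7, 20))), -22436) = Add(Add(-4860, Mul(-972, -140)), -22436) = Add(Add(-4860, 136080), -22436) = Add(131220, -22436) = 108784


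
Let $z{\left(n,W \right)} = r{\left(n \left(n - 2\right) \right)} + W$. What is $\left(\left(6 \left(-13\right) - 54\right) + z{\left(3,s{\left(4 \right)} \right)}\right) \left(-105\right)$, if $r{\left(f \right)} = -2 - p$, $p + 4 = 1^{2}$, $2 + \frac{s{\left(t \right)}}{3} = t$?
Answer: $13125$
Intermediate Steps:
$s{\left(t \right)} = -6 + 3 t$
$p = -3$ ($p = -4 + 1^{2} = -4 + 1 = -3$)
$r{\left(f \right)} = 1$ ($r{\left(f \right)} = -2 - -3 = -2 + 3 = 1$)
$z{\left(n,W \right)} = 1 + W$
$\left(\left(6 \left(-13\right) - 54\right) + z{\left(3,s{\left(4 \right)} \right)}\right) \left(-105\right) = \left(\left(6 \left(-13\right) - 54\right) + \left(1 + \left(-6 + 3 \cdot 4\right)\right)\right) \left(-105\right) = \left(\left(-78 - 54\right) + \left(1 + \left(-6 + 12\right)\right)\right) \left(-105\right) = \left(-132 + \left(1 + 6\right)\right) \left(-105\right) = \left(-132 + 7\right) \left(-105\right) = \left(-125\right) \left(-105\right) = 13125$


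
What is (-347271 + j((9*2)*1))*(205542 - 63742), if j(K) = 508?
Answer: -49170993400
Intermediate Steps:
(-347271 + j((9*2)*1))*(205542 - 63742) = (-347271 + 508)*(205542 - 63742) = -346763*141800 = -49170993400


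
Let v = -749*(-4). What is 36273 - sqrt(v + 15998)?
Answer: 36273 - sqrt(18994) ≈ 36135.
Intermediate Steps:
v = 2996
36273 - sqrt(v + 15998) = 36273 - sqrt(2996 + 15998) = 36273 - sqrt(18994)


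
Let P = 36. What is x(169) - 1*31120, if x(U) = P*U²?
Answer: 997076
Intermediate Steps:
x(U) = 36*U²
x(169) - 1*31120 = 36*169² - 1*31120 = 36*28561 - 31120 = 1028196 - 31120 = 997076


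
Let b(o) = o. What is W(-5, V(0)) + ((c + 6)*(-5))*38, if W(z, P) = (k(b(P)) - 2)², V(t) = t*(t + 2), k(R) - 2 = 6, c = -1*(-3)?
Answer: -1674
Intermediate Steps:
c = 3
k(R) = 8 (k(R) = 2 + 6 = 8)
V(t) = t*(2 + t)
W(z, P) = 36 (W(z, P) = (8 - 2)² = 6² = 36)
W(-5, V(0)) + ((c + 6)*(-5))*38 = 36 + ((3 + 6)*(-5))*38 = 36 + (9*(-5))*38 = 36 - 45*38 = 36 - 1710 = -1674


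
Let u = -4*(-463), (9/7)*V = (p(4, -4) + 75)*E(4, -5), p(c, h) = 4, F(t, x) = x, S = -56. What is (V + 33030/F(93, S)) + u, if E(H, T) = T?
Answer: 240649/252 ≈ 954.96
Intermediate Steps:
V = -2765/9 (V = 7*((4 + 75)*(-5))/9 = 7*(79*(-5))/9 = (7/9)*(-395) = -2765/9 ≈ -307.22)
u = 1852
(V + 33030/F(93, S)) + u = (-2765/9 + 33030/(-56)) + 1852 = (-2765/9 + 33030*(-1/56)) + 1852 = (-2765/9 - 16515/28) + 1852 = -226055/252 + 1852 = 240649/252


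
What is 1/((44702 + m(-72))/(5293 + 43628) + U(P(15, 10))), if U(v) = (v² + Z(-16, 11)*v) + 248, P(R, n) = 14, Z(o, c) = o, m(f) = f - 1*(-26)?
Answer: 48921/10807276 ≈ 0.0045267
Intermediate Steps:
m(f) = 26 + f (m(f) = f + 26 = 26 + f)
U(v) = 248 + v² - 16*v (U(v) = (v² - 16*v) + 248 = 248 + v² - 16*v)
1/((44702 + m(-72))/(5293 + 43628) + U(P(15, 10))) = 1/((44702 + (26 - 72))/(5293 + 43628) + (248 + 14² - 16*14)) = 1/((44702 - 46)/48921 + (248 + 196 - 224)) = 1/(44656*(1/48921) + 220) = 1/(44656/48921 + 220) = 1/(10807276/48921) = 48921/10807276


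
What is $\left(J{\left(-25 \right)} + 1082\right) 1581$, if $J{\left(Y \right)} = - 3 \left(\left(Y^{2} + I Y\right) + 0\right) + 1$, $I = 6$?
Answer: $-540702$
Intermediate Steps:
$J{\left(Y \right)} = 1 - 18 Y - 3 Y^{2}$ ($J{\left(Y \right)} = - 3 \left(\left(Y^{2} + 6 Y\right) + 0\right) + 1 = - 3 \left(Y^{2} + 6 Y\right) + 1 = \left(- 18 Y - 3 Y^{2}\right) + 1 = 1 - 18 Y - 3 Y^{2}$)
$\left(J{\left(-25 \right)} + 1082\right) 1581 = \left(\left(1 - -450 - 3 \left(-25\right)^{2}\right) + 1082\right) 1581 = \left(\left(1 + 450 - 1875\right) + 1082\right) 1581 = \left(-1424 + 1082\right) 1581 = \left(-342\right) 1581 = -540702$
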